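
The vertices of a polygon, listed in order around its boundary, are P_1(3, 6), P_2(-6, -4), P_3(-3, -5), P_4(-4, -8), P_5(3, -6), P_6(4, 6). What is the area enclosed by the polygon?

Apply the shoelace (surveyor's) formula: 2A = Σ (x_i·y_{i+1} − x_{i+1}·y_i), indices taken mod 6.
P_1→P_2: (3)(-4) − (-6)(6) = 24
P_2→P_3: (-6)(-5) − (-3)(-4) = 18
P_3→P_4: (-3)(-8) − (-4)(-5) = 4
P_4→P_5: (-4)(-6) − (3)(-8) = 48
P_5→P_6: (3)(6) − (4)(-6) = 42
P_6→P_1: (4)(6) − (3)(6) = 6
Σ = 142
Area = |Σ|/2 = 71.

71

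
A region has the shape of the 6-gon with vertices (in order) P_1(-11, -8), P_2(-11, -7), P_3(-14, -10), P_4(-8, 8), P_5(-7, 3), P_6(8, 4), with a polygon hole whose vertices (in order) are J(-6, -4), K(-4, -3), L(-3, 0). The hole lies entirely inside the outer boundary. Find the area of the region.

Outer boundary:
Σ = (-11) + (12) + (-192) + (32) + (-52) + (-20) = -231
Area = |Σ|/2 = 115.5.
Hole:
Apply the surveyor's formula: 2A = Σ (x_i·y_{i+1} − x_{i+1}·y_i), indices taken mod 3.
Cross-terms: 2, -9, 12  ⇒  Σ = 5
Area = |Σ|/2 = 2.5.
Net area = 115.5 − 2.5 = 113.

113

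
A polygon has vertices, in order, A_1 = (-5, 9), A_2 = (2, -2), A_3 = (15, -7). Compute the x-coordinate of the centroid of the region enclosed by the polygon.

Apply the shoelace formula. First the cross-terms c_i = x_i·y_{i+1} − x_{i+1}·y_i:
  -8, 16, 100  ⇒  2A = 108, A = 54.
Then Σ (x_i + x_{i+1})·c_i = 1296, so x̄ = 1296 / (6·54) = 4.

4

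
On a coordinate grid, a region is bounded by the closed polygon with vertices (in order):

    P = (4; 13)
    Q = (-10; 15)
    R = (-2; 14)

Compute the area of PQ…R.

Apply the surveyor's formula: 2A = Σ (x_i·y_{i+1} − x_{i+1}·y_i), indices taken mod 3.
Σ = (190) + (-110) + (-82) = -2
Area = |Σ|/2 = 1.

1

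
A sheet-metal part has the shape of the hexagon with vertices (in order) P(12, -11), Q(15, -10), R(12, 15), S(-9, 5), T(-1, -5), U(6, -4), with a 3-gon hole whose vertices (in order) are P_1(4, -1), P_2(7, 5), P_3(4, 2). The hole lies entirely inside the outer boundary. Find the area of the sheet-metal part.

Outer boundary:
Σ = (45) + (345) + (195) + (50) + (34) + (-18) = 651
Area = |Σ|/2 = 325.5.
Hole:
Apply the shoelace formula: 2A = Σ (x_i·y_{i+1} − x_{i+1}·y_i), indices taken mod 3.
Σ = (27) + (-6) + (-12) = 9
Area = |Σ|/2 = 4.5.
Net area = 325.5 − 4.5 = 321.

321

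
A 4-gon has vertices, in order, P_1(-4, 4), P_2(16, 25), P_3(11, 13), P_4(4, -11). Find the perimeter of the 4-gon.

84

|P_1P_2| = √((20)² + (21)²) = √841 = 29
|P_2P_3| = √((-5)² + (-12)²) = √169 = 13
|P_3P_4| = √((-7)² + (-24)²) = √625 = 25
|P_4P_1| = √((-8)² + (15)²) = √289 = 17
Perimeter = 29 + 13 + 25 + 17 = 84.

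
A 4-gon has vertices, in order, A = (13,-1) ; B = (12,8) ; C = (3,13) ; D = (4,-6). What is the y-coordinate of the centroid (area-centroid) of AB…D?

Apply the shoelace formula. First the cross-terms c_i = x_i·y_{i+1} − x_{i+1}·y_i:
  116, 132, -70, 74  ⇒  2A = 252, A = 126.
Then Σ (y_i + y_{i+1})·c_i = 2576, so ȳ = 2576 / (6·126) = 92/27.

92/27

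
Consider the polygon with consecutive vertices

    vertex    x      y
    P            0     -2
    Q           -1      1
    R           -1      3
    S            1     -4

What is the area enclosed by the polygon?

Apply the surveyor's formula: 2A = Σ (x_i·y_{i+1} − x_{i+1}·y_i), indices taken mod 4.
P→Q: (0)(1) − (-1)(-2) = -2
Q→R: (-1)(3) − (-1)(1) = -2
R→S: (-1)(-4) − (1)(3) = 1
S→P: (1)(-2) − (0)(-4) = -2
Σ = -5
Area = |Σ|/2 = 2.5.

2.5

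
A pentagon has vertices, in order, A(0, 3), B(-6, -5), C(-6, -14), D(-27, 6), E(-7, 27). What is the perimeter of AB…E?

|AB| = √((-6)² + (-8)²) = √100 = 10
|BC| = √((0)² + (-9)²) = √81 = 9
|CD| = √((-21)² + (20)²) = √841 = 29
|DE| = √((20)² + (21)²) = √841 = 29
|EA| = √((7)² + (-24)²) = √625 = 25
Perimeter = 10 + 9 + 29 + 29 + 25 = 102.

102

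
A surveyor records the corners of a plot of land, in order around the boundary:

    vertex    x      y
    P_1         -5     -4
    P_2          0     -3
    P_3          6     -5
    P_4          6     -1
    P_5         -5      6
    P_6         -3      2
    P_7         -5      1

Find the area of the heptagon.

Apply the shoelace formula: 2A = Σ (x_i·y_{i+1} − x_{i+1}·y_i), indices taken mod 7.
Σ = (15) + (18) + (24) + (31) + (8) + (7) + (25) = 128
Area = |Σ|/2 = 64.

64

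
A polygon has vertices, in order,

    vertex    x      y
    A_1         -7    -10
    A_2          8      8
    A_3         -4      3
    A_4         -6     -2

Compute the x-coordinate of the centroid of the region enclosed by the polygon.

Apply the shoelace (surveyor's) formula. First the cross-terms c_i = x_i·y_{i+1} − x_{i+1}·y_i:
  24, 56, 26, 46  ⇒  2A = 152, A = 76.
Then Σ (x_i + x_{i+1})·c_i = -610, so x̄ = -610 / (6·76) = -305/228.

-305/228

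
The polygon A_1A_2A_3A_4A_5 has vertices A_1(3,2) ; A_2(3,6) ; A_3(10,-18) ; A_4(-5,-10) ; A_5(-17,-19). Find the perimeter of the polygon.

|A_1A_2| = √((0)² + (4)²) = √16 = 4
|A_2A_3| = √((7)² + (-24)²) = √625 = 25
|A_3A_4| = √((-15)² + (8)²) = √289 = 17
|A_4A_5| = √((-12)² + (-9)²) = √225 = 15
|A_5A_1| = √((20)² + (21)²) = √841 = 29
Perimeter = 4 + 25 + 17 + 15 + 29 = 90.

90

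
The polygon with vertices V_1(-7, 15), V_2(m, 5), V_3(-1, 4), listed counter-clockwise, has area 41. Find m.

The doubled signed area Σ (x_i y_{i+1} − x_{i+1} y_i) is linear in m.
With m=0 it equals -17; the coefficient of m is -11 (from the two edges through V_2).
So -11·m + -17 = 2·41 = 82 ⇒ m = -9.

-9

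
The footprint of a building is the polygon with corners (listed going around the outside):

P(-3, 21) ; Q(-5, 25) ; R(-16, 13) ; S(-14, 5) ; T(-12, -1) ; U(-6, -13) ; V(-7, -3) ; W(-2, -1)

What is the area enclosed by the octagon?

287

Apply the shoelace formula: 2A = Σ (x_i·y_{i+1} − x_{i+1}·y_i), indices taken mod 8.
P→Q: (-3)(25) − (-5)(21) = 30
Q→R: (-5)(13) − (-16)(25) = 335
R→S: (-16)(5) − (-14)(13) = 102
S→T: (-14)(-1) − (-12)(5) = 74
T→U: (-12)(-13) − (-6)(-1) = 150
U→V: (-6)(-3) − (-7)(-13) = -73
V→W: (-7)(-1) − (-2)(-3) = 1
W→P: (-2)(21) − (-3)(-1) = -45
Σ = 574
Area = |Σ|/2 = 287.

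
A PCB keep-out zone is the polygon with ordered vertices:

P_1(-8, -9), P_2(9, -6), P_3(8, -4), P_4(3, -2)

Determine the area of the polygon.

Apply the surveyor's formula: 2A = Σ (x_i·y_{i+1} − x_{i+1}·y_i), indices taken mod 4.
Σ = (129) + (12) + (-4) + (-43) = 94
Area = |Σ|/2 = 47.

47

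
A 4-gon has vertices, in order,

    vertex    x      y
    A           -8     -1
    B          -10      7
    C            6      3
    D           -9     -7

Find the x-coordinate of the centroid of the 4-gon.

Apply the shoelace formula. First the cross-terms c_i = x_i·y_{i+1} − x_{i+1}·y_i:
  -66, -72, -15, -47  ⇒  2A = -200, A = -100.
Then Σ (x_i + x_{i+1})·c_i = 2320, so x̄ = 2320 / (6·(-100)) = -58/15.

-58/15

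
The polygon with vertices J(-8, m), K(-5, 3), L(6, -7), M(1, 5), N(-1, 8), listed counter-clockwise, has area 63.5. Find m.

Write out the shoelace sum; only the two edges meeting at J involve m:
2·Area = [((-1)·m − (-8)·8) + ((-8)·3 − (-5)·m)] + 67
       = 4·m + 107 = 127
⇒ m = 5.

5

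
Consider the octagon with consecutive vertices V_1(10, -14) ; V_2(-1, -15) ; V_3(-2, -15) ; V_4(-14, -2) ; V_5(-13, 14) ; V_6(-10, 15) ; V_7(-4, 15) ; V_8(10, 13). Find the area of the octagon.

Apply the surveyor's formula: 2A = Σ (x_i·y_{i+1} − x_{i+1}·y_i), indices taken mod 8.
V_1→V_2: (10)(-15) − (-1)(-14) = -164
V_2→V_3: (-1)(-15) − (-2)(-15) = -15
V_3→V_4: (-2)(-2) − (-14)(-15) = -206
V_4→V_5: (-14)(14) − (-13)(-2) = -222
V_5→V_6: (-13)(15) − (-10)(14) = -55
V_6→V_7: (-10)(15) − (-4)(15) = -90
V_7→V_8: (-4)(13) − (10)(15) = -202
V_8→V_1: (10)(-14) − (10)(13) = -270
Σ = -1224
Area = |Σ|/2 = 612.

612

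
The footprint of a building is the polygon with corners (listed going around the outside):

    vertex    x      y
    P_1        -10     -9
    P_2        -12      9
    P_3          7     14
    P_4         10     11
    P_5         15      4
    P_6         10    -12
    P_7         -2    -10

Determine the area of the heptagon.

521.5

Apply the shoelace (surveyor's) formula: 2A = Σ (x_i·y_{i+1} − x_{i+1}·y_i), indices taken mod 7.
P_1→P_2: (-10)(9) − (-12)(-9) = -198
P_2→P_3: (-12)(14) − (7)(9) = -231
P_3→P_4: (7)(11) − (10)(14) = -63
P_4→P_5: (10)(4) − (15)(11) = -125
P_5→P_6: (15)(-12) − (10)(4) = -220
P_6→P_7: (10)(-10) − (-2)(-12) = -124
P_7→P_1: (-2)(-9) − (-10)(-10) = -82
Σ = -1043
Area = |Σ|/2 = 521.5.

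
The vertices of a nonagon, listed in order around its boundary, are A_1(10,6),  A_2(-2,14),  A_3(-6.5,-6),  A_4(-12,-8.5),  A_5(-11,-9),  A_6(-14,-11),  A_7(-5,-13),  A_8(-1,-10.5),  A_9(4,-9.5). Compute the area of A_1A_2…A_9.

292.375

Cross-terms: 152, 103, -16.75, 14.5, -5, 127, 39.5, 51.5, 119  ⇒  Σ = 584.75
Area = |Σ|/2 = 292.375.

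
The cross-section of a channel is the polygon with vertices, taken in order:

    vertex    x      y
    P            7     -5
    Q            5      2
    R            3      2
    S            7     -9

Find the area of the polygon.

15

Σ = (39) + (4) + (-41) + (28) = 30
Area = |Σ|/2 = 15.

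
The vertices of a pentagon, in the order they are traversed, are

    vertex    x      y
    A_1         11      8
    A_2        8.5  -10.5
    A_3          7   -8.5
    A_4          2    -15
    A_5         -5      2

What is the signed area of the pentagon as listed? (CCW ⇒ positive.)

-201.625

A_1→A_2: (11)(-10.5) − (8.5)(8) = -183.5
A_2→A_3: (8.5)(-8.5) − (7)(-10.5) = 1.25
A_3→A_4: (7)(-15) − (2)(-8.5) = -88
A_4→A_5: (2)(2) − (-5)(-15) = -71
A_5→A_1: (-5)(8) − (11)(2) = -62
Σ = -403.25
Signed area = Σ/2 = -201.625 (negative ⇒ clockwise traversal).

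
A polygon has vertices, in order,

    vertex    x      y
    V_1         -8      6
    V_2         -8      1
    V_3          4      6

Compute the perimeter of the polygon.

|V_1V_2| = √((0)² + (-5)²) = √25 = 5
|V_2V_3| = √((12)² + (5)²) = √169 = 13
|V_3V_1| = √((-12)² + (0)²) = √144 = 12
Perimeter = 5 + 13 + 12 = 30.

30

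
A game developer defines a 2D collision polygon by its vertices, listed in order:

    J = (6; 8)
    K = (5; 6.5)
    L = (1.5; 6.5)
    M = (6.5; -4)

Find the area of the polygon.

Σ = (-1) + (22.75) + (-48.25) + (76) = 49.5
Area = |Σ|/2 = 24.75.

24.75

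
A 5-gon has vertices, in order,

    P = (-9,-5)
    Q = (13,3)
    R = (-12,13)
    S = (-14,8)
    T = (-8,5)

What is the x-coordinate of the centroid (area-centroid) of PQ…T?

-133/51

Apply the shoelace formula. First the cross-terms c_i = x_i·y_{i+1} − x_{i+1}·y_i:
  38, 205, 86, -6, 85  ⇒  2A = 408, A = 204.
Then Σ (x_i + x_{i+1})·c_i = -3192, so x̄ = -3192 / (6·204) = -133/51.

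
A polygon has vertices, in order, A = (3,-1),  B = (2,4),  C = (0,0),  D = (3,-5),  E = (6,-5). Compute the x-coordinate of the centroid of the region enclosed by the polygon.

Apply Gauss's area formula. First the cross-terms c_i = x_i·y_{i+1} − x_{i+1}·y_i:
  14, 0, 0, 15, 9  ⇒  2A = 38, A = 19.
Then Σ (x_i + x_{i+1})·c_i = 286, so x̄ = 286 / (6·19) = 143/57.

143/57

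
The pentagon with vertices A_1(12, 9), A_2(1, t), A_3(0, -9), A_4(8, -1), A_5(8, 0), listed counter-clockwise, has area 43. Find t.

The doubled signed area Σ (x_i y_{i+1} − x_{i+1} y_i) is linear in t.
With t=0 it equals 134; the coefficient of t is 12 (from the two edges through A_2).
So 12·t + 134 = 2·43 = 86 ⇒ t = -4.

-4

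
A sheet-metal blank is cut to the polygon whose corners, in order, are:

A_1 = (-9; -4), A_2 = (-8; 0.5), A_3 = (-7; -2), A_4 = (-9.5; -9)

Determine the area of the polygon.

A_1→A_2: (-9)(0.5) − (-8)(-4) = -36.5
A_2→A_3: (-8)(-2) − (-7)(0.5) = 19.5
A_3→A_4: (-7)(-9) − (-9.5)(-2) = 44
A_4→A_1: (-9.5)(-4) − (-9)(-9) = -43
Σ = -16
Area = |Σ|/2 = 8.

8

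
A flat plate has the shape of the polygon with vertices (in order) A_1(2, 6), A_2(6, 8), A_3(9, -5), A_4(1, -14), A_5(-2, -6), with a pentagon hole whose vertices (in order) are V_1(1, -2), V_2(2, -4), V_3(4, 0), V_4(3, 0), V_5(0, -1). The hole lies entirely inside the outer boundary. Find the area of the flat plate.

Outer boundary:
Apply Gauss's area formula: 2A = Σ (x_i·y_{i+1} − x_{i+1}·y_i), indices taken mod 5.
Σ = (-20) + (-102) + (-121) + (-34) + (0) = -277
Area = |Σ|/2 = 138.5.
Hole:
Apply Gauss's area formula: 2A = Σ (x_i·y_{i+1} − x_{i+1}·y_i), indices taken mod 5.
Σ = (0) + (16) + (0) + (-3) + (1) = 14
Area = |Σ|/2 = 7.
Net area = 138.5 − 7 = 131.5.

131.5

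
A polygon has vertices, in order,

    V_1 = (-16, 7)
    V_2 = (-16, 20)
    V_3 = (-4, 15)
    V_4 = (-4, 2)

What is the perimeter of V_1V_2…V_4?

52

|V_1V_2| = √((0)² + (13)²) = √169 = 13
|V_2V_3| = √((12)² + (-5)²) = √169 = 13
|V_3V_4| = √((0)² + (-13)²) = √169 = 13
|V_4V_1| = √((-12)² + (5)²) = √169 = 13
Perimeter = 13 + 13 + 13 + 13 = 52.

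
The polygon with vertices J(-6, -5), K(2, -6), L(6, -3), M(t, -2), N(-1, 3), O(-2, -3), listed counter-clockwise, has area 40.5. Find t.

3

Write out the shoelace sum; only the two edges meeting at M involve t:
2·Area = [(6·(-2) − t·(-3)) + (t·3 − (-1)·(-2))] + 77
       = 6·t + 63 = 81
⇒ t = 3.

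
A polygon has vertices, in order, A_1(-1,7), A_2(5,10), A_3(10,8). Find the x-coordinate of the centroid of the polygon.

Apply Gauss's area formula. First the cross-terms c_i = x_i·y_{i+1} − x_{i+1}·y_i:
  -45, -60, 78  ⇒  2A = -27, A = -13.5.
Then Σ (x_i + x_{i+1})·c_i = -378, so x̄ = -378 / (6·(-13.5)) = 14/3.

14/3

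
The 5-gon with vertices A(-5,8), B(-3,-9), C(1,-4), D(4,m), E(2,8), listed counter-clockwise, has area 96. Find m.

2

Write out the shoelace sum; only the two edges meeting at D involve m:
2·Area = [(1·m − 4·(-4)) + (4·8 − 2·m)] + 146
       = -1·m + 194 = 192
⇒ m = 2.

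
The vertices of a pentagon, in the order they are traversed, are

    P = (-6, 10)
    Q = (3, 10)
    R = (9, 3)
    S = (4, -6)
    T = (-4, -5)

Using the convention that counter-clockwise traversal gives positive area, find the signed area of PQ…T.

-175.5

Apply the shoelace (surveyor's) formula: 2A = Σ (x_i·y_{i+1} − x_{i+1}·y_i), indices taken mod 5.
Σ = (-90) + (-81) + (-66) + (-44) + (-70) = -351
Signed area = Σ/2 = -175.5 (negative ⇒ clockwise traversal).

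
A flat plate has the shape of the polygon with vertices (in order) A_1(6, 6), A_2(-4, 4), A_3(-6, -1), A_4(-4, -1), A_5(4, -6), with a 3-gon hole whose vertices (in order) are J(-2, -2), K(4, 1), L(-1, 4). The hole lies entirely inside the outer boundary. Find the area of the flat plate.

66.5

Outer boundary:
Cross-terms: 48, 28, 2, 28, 60  ⇒  Σ = 166
Area = |Σ|/2 = 83.
Hole:
Apply the shoelace formula: 2A = Σ (x_i·y_{i+1} − x_{i+1}·y_i), indices taken mod 3.
Cross-terms: 6, 17, 10  ⇒  Σ = 33
Area = |Σ|/2 = 16.5.
Net area = 83 − 16.5 = 66.5.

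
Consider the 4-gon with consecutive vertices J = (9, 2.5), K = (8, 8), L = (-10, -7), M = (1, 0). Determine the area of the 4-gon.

42.75

Cross-terms: 52, 24, 7, 2.5  ⇒  Σ = 85.5
Area = |Σ|/2 = 42.75.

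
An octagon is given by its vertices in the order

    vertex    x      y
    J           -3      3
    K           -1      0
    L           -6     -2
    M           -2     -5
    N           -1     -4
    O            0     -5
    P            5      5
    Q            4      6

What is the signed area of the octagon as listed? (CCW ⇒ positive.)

52

Apply the surveyor's formula: 2A = Σ (x_i·y_{i+1} − x_{i+1}·y_i), indices taken mod 8.
Σ = (3) + (2) + (26) + (3) + (5) + (25) + (10) + (30) = 104
Signed area = Σ/2 = 52 (positive ⇒ counter-clockwise traversal).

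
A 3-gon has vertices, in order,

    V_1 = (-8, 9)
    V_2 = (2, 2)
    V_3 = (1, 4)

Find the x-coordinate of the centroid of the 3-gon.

Apply the shoelace formula. First the cross-terms c_i = x_i·y_{i+1} − x_{i+1}·y_i:
  -34, 6, 41  ⇒  2A = 13, A = 6.5.
Then Σ (x_i + x_{i+1})·c_i = -65, so x̄ = -65 / (6·6.5) = -5/3.

-5/3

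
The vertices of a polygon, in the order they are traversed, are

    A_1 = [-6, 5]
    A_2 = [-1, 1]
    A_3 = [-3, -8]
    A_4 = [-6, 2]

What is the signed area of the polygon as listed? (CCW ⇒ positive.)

Apply the shoelace formula: 2A = Σ (x_i·y_{i+1} − x_{i+1}·y_i), indices taken mod 4.
A_1→A_2: (-6)(1) − (-1)(5) = -1
A_2→A_3: (-1)(-8) − (-3)(1) = 11
A_3→A_4: (-3)(2) − (-6)(-8) = -54
A_4→A_1: (-6)(5) − (-6)(2) = -18
Σ = -62
Signed area = Σ/2 = -31 (negative ⇒ clockwise traversal).

-31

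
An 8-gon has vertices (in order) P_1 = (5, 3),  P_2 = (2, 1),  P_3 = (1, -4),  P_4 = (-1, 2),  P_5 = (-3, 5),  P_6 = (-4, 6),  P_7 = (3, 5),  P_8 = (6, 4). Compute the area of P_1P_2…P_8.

Apply the surveyor's formula: 2A = Σ (x_i·y_{i+1} − x_{i+1}·y_i), indices taken mod 8.
Cross-terms: -1, -9, -2, 1, 2, -38, -18, -2  ⇒  Σ = -67
Area = |Σ|/2 = 33.5.

33.5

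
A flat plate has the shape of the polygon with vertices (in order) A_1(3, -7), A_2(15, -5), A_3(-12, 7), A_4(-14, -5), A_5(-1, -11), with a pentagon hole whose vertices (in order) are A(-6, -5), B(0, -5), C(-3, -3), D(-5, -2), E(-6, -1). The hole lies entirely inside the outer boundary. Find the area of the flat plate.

Outer boundary:
Apply the shoelace formula: 2A = Σ (x_i·y_{i+1} − x_{i+1}·y_i), indices taken mod 5.
Cross-terms: 90, 45, 158, 149, 40  ⇒  Σ = 482
Area = |Σ|/2 = 241.
Hole:
Apply the shoelace formula: 2A = Σ (x_i·y_{i+1} − x_{i+1}·y_i), indices taken mod 5.
Cross-terms: 30, -15, -9, -7, 24  ⇒  Σ = 23
Area = |Σ|/2 = 11.5.
Net area = 241 − 11.5 = 229.5.

229.5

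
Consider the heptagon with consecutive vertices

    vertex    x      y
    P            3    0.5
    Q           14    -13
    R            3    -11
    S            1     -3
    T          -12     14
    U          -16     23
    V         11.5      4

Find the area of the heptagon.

Apply the shoelace formula: 2A = Σ (x_i·y_{i+1} − x_{i+1}·y_i), indices taken mod 7.
P→Q: (3)(-13) − (14)(0.5) = -46
Q→R: (14)(-11) − (3)(-13) = -115
R→S: (3)(-3) − (1)(-11) = 2
S→T: (1)(14) − (-12)(-3) = -22
T→U: (-12)(23) − (-16)(14) = -52
U→V: (-16)(4) − (11.5)(23) = -328.5
V→P: (11.5)(0.5) − (3)(4) = -6.25
Σ = -567.75
Area = |Σ|/2 = 283.875.

283.875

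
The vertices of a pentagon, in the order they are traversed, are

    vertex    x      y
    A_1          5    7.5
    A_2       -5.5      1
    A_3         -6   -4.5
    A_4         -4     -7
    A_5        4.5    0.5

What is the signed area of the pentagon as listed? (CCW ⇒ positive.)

80.875

Apply the shoelace (surveyor's) formula: 2A = Σ (x_i·y_{i+1} − x_{i+1}·y_i), indices taken mod 5.
Cross-terms: 46.25, 30.75, 24, 29.5, 31.25  ⇒  Σ = 161.75
Signed area = Σ/2 = 80.875 (positive ⇒ counter-clockwise traversal).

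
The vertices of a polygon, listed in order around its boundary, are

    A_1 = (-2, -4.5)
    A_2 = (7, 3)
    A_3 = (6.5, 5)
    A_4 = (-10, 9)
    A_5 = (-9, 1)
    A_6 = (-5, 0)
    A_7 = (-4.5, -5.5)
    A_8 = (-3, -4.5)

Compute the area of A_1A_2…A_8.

Apply the shoelace formula: 2A = Σ (x_i·y_{i+1} − x_{i+1}·y_i), indices taken mod 8.
Σ = (25.5) + (15.5) + (108.5) + (71) + (5) + (27.5) + (3.75) + (4.5) = 261.25
Area = |Σ|/2 = 130.625.

130.625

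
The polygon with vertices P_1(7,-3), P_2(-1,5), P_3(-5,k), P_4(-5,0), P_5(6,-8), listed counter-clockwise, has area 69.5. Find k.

Write out the shoelace sum; only the two edges meeting at P_3 involve k:
2·Area = [((-1)·k − (-5)·5) + ((-5)·0 − (-5)·k)] + 110
       = 4·k + 135 = 139
⇒ k = 1.

1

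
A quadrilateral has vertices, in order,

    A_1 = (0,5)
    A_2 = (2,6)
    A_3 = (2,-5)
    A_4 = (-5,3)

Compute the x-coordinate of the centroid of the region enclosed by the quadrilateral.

-37/114

Apply the shoelace (surveyor's) formula. First the cross-terms c_i = x_i·y_{i+1} − x_{i+1}·y_i:
  -10, -22, -19, -25  ⇒  2A = -76, A = -38.
Then Σ (x_i + x_{i+1})·c_i = 74, so x̄ = 74 / (6·(-38)) = -37/114.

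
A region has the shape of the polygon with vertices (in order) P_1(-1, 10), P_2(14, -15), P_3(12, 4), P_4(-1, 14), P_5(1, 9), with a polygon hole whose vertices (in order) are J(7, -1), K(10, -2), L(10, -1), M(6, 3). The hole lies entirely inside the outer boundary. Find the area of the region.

Outer boundary:
Apply the shoelace (surveyor's) formula: 2A = Σ (x_i·y_{i+1} − x_{i+1}·y_i), indices taken mod 5.
P_1→P_2: (-1)(-15) − (14)(10) = -125
P_2→P_3: (14)(4) − (12)(-15) = 236
P_3→P_4: (12)(14) − (-1)(4) = 172
P_4→P_5: (-1)(9) − (1)(14) = -23
P_5→P_1: (1)(10) − (-1)(9) = 19
Σ = 279
Area = |Σ|/2 = 139.5.
Hole:
Apply Gauss's area formula: 2A = Σ (x_i·y_{i+1} − x_{i+1}·y_i), indices taken mod 4.
Σ = (-4) + (10) + (36) + (-27) = 15
Area = |Σ|/2 = 7.5.
Net area = 139.5 − 7.5 = 132.

132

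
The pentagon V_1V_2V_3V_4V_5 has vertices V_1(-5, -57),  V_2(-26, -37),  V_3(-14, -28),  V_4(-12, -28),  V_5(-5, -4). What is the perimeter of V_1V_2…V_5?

|V_1V_2| = √((-21)² + (20)²) = √841 = 29
|V_2V_3| = √((12)² + (9)²) = √225 = 15
|V_3V_4| = √((2)² + (0)²) = √4 = 2
|V_4V_5| = √((7)² + (24)²) = √625 = 25
|V_5V_1| = √((0)² + (-53)²) = √2809 = 53
Perimeter = 29 + 15 + 2 + 25 + 53 = 124.

124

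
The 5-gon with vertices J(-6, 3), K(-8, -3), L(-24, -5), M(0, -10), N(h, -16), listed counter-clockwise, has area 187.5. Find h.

The doubled signed area Σ (x_i y_{i+1} − x_{i+1} y_i) is linear in h.
With h=0 it equals 154; the coefficient of h is 13 (from the two edges through N).
So 13·h + 154 = 2·187.5 = 375 ⇒ h = 17.

17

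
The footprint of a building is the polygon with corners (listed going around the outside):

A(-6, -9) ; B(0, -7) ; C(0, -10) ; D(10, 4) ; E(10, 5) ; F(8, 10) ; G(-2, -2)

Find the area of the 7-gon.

111

Apply the shoelace (surveyor's) formula: 2A = Σ (x_i·y_{i+1} − x_{i+1}·y_i), indices taken mod 7.
Σ = (42) + (0) + (100) + (10) + (60) + (4) + (6) = 222
Area = |Σ|/2 = 111.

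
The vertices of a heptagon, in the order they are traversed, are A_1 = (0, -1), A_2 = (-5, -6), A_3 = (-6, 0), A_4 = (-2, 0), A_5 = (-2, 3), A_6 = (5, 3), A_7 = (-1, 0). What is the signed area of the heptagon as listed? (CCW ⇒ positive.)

-32

Apply the surveyor's formula: 2A = Σ (x_i·y_{i+1} − x_{i+1}·y_i), indices taken mod 7.
A_1→A_2: (0)(-6) − (-5)(-1) = -5
A_2→A_3: (-5)(0) − (-6)(-6) = -36
A_3→A_4: (-6)(0) − (-2)(0) = 0
A_4→A_5: (-2)(3) − (-2)(0) = -6
A_5→A_6: (-2)(3) − (5)(3) = -21
A_6→A_7: (5)(0) − (-1)(3) = 3
A_7→A_1: (-1)(-1) − (0)(0) = 1
Σ = -64
Signed area = Σ/2 = -32 (negative ⇒ clockwise traversal).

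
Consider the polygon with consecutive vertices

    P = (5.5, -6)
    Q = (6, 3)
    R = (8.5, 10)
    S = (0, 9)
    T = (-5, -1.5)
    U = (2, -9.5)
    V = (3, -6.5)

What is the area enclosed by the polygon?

146.125

Apply the surveyor's formula: 2A = Σ (x_i·y_{i+1} − x_{i+1}·y_i), indices taken mod 7.
P→Q: (5.5)(3) − (6)(-6) = 52.5
Q→R: (6)(10) − (8.5)(3) = 34.5
R→S: (8.5)(9) − (0)(10) = 76.5
S→T: (0)(-1.5) − (-5)(9) = 45
T→U: (-5)(-9.5) − (2)(-1.5) = 50.5
U→V: (2)(-6.5) − (3)(-9.5) = 15.5
V→P: (3)(-6) − (5.5)(-6.5) = 17.75
Σ = 292.25
Area = |Σ|/2 = 146.125.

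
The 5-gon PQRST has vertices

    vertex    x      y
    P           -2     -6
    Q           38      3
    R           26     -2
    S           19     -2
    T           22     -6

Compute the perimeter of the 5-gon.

90

|PQ| = √((40)² + (9)²) = √1681 = 41
|QR| = √((-12)² + (-5)²) = √169 = 13
|RS| = √((-7)² + (0)²) = √49 = 7
|ST| = √((3)² + (-4)²) = √25 = 5
|TP| = √((-24)² + (0)²) = √576 = 24
Perimeter = 41 + 13 + 7 + 5 + 24 = 90.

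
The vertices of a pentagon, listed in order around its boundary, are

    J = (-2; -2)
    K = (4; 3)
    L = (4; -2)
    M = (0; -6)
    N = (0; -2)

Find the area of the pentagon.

Apply the shoelace (surveyor's) formula: 2A = Σ (x_i·y_{i+1} − x_{i+1}·y_i), indices taken mod 5.
Σ = (2) + (-20) + (-24) + (0) + (-4) = -46
Area = |Σ|/2 = 23.

23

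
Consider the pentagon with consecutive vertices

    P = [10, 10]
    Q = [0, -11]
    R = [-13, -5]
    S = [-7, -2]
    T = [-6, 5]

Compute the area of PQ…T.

Apply Gauss's area formula: 2A = Σ (x_i·y_{i+1} − x_{i+1}·y_i), indices taken mod 5.
Cross-terms: -110, -143, -9, -47, -110  ⇒  Σ = -419
Area = |Σ|/2 = 209.5.

209.5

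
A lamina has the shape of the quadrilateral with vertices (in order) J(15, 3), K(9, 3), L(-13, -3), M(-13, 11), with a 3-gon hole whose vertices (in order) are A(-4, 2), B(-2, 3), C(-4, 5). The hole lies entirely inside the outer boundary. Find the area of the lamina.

175

Outer boundary:
Apply the surveyor's formula: 2A = Σ (x_i·y_{i+1} − x_{i+1}·y_i), indices taken mod 4.
Σ = (18) + (12) + (-182) + (-204) = -356
Area = |Σ|/2 = 178.
Hole:
Apply the shoelace (surveyor's) formula: 2A = Σ (x_i·y_{i+1} − x_{i+1}·y_i), indices taken mod 3.
Cross-terms: -8, 2, 12  ⇒  Σ = 6
Area = |Σ|/2 = 3.
Net area = 178 − 3 = 175.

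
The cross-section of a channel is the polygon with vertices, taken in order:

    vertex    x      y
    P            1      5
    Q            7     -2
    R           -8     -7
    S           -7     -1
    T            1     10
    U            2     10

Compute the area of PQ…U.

Apply the surveyor's formula: 2A = Σ (x_i·y_{i+1} − x_{i+1}·y_i), indices taken mod 6.
Σ = (-37) + (-65) + (-41) + (-69) + (-10) + (0) = -222
Area = |Σ|/2 = 111.

111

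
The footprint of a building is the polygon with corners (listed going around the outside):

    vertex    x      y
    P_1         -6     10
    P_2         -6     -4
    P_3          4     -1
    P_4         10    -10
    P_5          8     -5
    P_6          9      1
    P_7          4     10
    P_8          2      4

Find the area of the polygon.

142.5

Apply the shoelace (surveyor's) formula: 2A = Σ (x_i·y_{i+1} − x_{i+1}·y_i), indices taken mod 8.
Σ = (84) + (22) + (-30) + (30) + (53) + (86) + (-4) + (44) = 285
Area = |Σ|/2 = 142.5.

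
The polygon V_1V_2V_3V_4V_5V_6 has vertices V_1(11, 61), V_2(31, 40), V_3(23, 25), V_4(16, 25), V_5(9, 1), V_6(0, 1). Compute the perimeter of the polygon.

148

|V_1V_2| = √((20)² + (-21)²) = √841 = 29
|V_2V_3| = √((-8)² + (-15)²) = √289 = 17
|V_3V_4| = √((-7)² + (0)²) = √49 = 7
|V_4V_5| = √((-7)² + (-24)²) = √625 = 25
|V_5V_6| = √((-9)² + (0)²) = √81 = 9
|V_6V_1| = √((11)² + (60)²) = √3721 = 61
Perimeter = 29 + 17 + 7 + 25 + 9 + 61 = 148.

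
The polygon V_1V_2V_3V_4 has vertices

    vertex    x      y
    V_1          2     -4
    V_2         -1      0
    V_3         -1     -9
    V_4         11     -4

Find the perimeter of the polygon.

36

|V_1V_2| = √((-3)² + (4)²) = √25 = 5
|V_2V_3| = √((0)² + (-9)²) = √81 = 9
|V_3V_4| = √((12)² + (5)²) = √169 = 13
|V_4V_1| = √((-9)² + (0)²) = √81 = 9
Perimeter = 5 + 9 + 13 + 9 = 36.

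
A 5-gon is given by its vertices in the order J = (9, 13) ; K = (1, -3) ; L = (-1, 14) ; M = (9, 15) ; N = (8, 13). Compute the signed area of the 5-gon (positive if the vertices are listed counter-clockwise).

Apply the surveyor's formula: 2A = Σ (x_i·y_{i+1} − x_{i+1}·y_i), indices taken mod 5.
J→K: (9)(-3) − (1)(13) = -40
K→L: (1)(14) − (-1)(-3) = 11
L→M: (-1)(15) − (9)(14) = -141
M→N: (9)(13) − (8)(15) = -3
N→J: (8)(13) − (9)(13) = -13
Σ = -186
Signed area = Σ/2 = -93 (negative ⇒ clockwise traversal).

-93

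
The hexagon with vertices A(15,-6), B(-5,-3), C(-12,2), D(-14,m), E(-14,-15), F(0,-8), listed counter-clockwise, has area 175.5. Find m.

1

The doubled signed area Σ (x_i y_{i+1} − x_{i+1} y_i) is linear in m.
With m=0 it equals 349; the coefficient of m is 2 (from the two edges through D).
So 2·m + 349 = 2·175.5 = 351 ⇒ m = 1.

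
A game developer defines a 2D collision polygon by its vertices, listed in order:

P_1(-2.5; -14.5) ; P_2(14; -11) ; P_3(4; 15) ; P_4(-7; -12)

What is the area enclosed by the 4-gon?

306.5

Cross-terms: 230.5, 254, 57, 71.5  ⇒  Σ = 613
Area = |Σ|/2 = 306.5.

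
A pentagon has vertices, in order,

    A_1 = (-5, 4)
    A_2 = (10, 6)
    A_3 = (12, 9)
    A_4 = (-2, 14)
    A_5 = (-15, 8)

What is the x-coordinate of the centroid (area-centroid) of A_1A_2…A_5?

Apply the surveyor's formula. First the cross-terms c_i = x_i·y_{i+1} − x_{i+1}·y_i:
  -70, 18, 186, 194, -20  ⇒  2A = 308, A = 154.
Then Σ (x_i + x_{i+1})·c_i = -992, so x̄ = -992 / (6·154) = -248/231.

-248/231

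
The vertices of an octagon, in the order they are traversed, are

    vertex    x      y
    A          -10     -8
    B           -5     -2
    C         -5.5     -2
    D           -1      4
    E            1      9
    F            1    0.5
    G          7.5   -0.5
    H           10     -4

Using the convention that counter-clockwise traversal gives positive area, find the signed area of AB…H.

A→B: (-10)(-2) − (-5)(-8) = -20
B→C: (-5)(-2) − (-5.5)(-2) = -1
C→D: (-5.5)(4) − (-1)(-2) = -24
D→E: (-1)(9) − (1)(4) = -13
E→F: (1)(0.5) − (1)(9) = -8.5
F→G: (1)(-0.5) − (7.5)(0.5) = -4.25
G→H: (7.5)(-4) − (10)(-0.5) = -25
H→A: (10)(-8) − (-10)(-4) = -120
Σ = -215.75
Signed area = Σ/2 = -107.875 (negative ⇒ clockwise traversal).

-107.875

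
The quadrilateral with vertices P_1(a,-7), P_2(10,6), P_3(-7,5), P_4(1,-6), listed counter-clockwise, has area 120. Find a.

4

The doubled signed area Σ (x_i y_{i+1} − x_{i+1} y_i) is linear in a.
With a=0 it equals 192; the coefficient of a is 12 (from the two edges through P_1).
So 12·a + 192 = 2·120 = 240 ⇒ a = 4.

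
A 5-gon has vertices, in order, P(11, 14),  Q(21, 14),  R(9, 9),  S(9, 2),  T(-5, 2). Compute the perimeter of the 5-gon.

64

|PQ| = √((10)² + (0)²) = √100 = 10
|QR| = √((-12)² + (-5)²) = √169 = 13
|RS| = √((0)² + (-7)²) = √49 = 7
|ST| = √((-14)² + (0)²) = √196 = 14
|TP| = √((16)² + (12)²) = √400 = 20
Perimeter = 10 + 13 + 7 + 14 + 20 = 64.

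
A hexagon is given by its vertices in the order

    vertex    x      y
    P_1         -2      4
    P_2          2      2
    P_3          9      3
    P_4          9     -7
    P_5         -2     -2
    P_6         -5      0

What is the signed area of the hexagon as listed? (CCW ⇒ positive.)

-88

Σ = (-12) + (-12) + (-90) + (-32) + (-10) + (-20) = -176
Signed area = Σ/2 = -88 (negative ⇒ clockwise traversal).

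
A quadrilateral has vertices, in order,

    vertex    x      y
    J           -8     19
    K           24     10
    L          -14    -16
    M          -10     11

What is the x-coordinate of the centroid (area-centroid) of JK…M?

Apply the shoelace formula. First the cross-terms c_i = x_i·y_{i+1} − x_{i+1}·y_i:
  -536, -244, -314, -102  ⇒  2A = -1196, A = -598.
Then Σ (x_i + x_{i+1})·c_i = -1644, so x̄ = -1644 / (6·(-598)) = 137/299.

137/299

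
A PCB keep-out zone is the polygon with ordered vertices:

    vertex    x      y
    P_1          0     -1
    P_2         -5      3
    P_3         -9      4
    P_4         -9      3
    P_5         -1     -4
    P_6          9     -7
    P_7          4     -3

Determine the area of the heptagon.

45

Apply the shoelace (surveyor's) formula: 2A = Σ (x_i·y_{i+1} − x_{i+1}·y_i), indices taken mod 7.
Σ = (-5) + (7) + (9) + (39) + (43) + (1) + (-4) = 90
Area = |Σ|/2 = 45.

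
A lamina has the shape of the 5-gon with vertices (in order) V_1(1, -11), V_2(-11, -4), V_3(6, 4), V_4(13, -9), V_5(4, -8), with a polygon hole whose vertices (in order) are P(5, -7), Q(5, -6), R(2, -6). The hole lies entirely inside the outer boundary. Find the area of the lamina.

Outer boundary:
Σ = (-125) + (-20) + (-106) + (-68) + (-36) = -355
Area = |Σ|/2 = 177.5.
Hole:
Apply the shoelace (surveyor's) formula: 2A = Σ (x_i·y_{i+1} − x_{i+1}·y_i), indices taken mod 3.
Cross-terms: 5, -18, 16  ⇒  Σ = 3
Area = |Σ|/2 = 1.5.
Net area = 177.5 − 1.5 = 176.

176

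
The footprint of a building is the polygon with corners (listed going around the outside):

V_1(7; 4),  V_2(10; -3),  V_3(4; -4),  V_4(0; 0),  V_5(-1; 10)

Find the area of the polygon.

81.5

Apply Gauss's area formula: 2A = Σ (x_i·y_{i+1} − x_{i+1}·y_i), indices taken mod 5.
Σ = (-61) + (-28) + (0) + (0) + (-74) = -163
Area = |Σ|/2 = 81.5.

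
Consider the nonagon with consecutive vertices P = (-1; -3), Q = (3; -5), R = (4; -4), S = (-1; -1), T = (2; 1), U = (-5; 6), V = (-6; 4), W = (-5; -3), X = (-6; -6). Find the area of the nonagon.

55

Cross-terms: 14, 8, -8, 1, 17, 16, 38, 12, 12  ⇒  Σ = 110
Area = |Σ|/2 = 55.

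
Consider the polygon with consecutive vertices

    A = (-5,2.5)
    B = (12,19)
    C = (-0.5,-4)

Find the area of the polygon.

Apply the shoelace (surveyor's) formula: 2A = Σ (x_i·y_{i+1} − x_{i+1}·y_i), indices taken mod 3.
A→B: (-5)(19) − (12)(2.5) = -125
B→C: (12)(-4) − (-0.5)(19) = -38.5
C→A: (-0.5)(2.5) − (-5)(-4) = -21.25
Σ = -184.75
Area = |Σ|/2 = 92.375.

92.375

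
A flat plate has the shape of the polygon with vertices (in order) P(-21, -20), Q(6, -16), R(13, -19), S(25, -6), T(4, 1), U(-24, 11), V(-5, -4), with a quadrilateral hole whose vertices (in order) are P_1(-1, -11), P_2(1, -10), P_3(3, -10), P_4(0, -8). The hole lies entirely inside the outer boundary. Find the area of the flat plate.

611

Outer boundary:
Apply the shoelace (surveyor's) formula: 2A = Σ (x_i·y_{i+1} − x_{i+1}·y_i), indices taken mod 7.
Σ = (456) + (94) + (397) + (49) + (68) + (151) + (16) = 1231
Area = |Σ|/2 = 615.5.
Hole:
Apply the shoelace (surveyor's) formula: 2A = Σ (x_i·y_{i+1} − x_{i+1}·y_i), indices taken mod 4.
Σ = (21) + (20) + (-24) + (-8) = 9
Area = |Σ|/2 = 4.5.
Net area = 615.5 − 4.5 = 611.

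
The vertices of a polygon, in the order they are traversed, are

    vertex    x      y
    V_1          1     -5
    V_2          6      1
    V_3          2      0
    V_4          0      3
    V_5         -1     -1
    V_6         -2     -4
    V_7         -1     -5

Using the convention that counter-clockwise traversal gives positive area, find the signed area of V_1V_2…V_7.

28

V_1→V_2: (1)(1) − (6)(-5) = 31
V_2→V_3: (6)(0) − (2)(1) = -2
V_3→V_4: (2)(3) − (0)(0) = 6
V_4→V_5: (0)(-1) − (-1)(3) = 3
V_5→V_6: (-1)(-4) − (-2)(-1) = 2
V_6→V_7: (-2)(-5) − (-1)(-4) = 6
V_7→V_1: (-1)(-5) − (1)(-5) = 10
Σ = 56
Signed area = Σ/2 = 28 (positive ⇒ counter-clockwise traversal).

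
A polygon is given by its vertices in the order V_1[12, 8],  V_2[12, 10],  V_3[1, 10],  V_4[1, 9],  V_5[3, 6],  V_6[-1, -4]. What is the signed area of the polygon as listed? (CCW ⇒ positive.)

Apply the shoelace formula: 2A = Σ (x_i·y_{i+1} − x_{i+1}·y_i), indices taken mod 6.
Σ = (24) + (110) + (-1) + (-21) + (-6) + (40) = 146
Signed area = Σ/2 = 73 (positive ⇒ counter-clockwise traversal).

73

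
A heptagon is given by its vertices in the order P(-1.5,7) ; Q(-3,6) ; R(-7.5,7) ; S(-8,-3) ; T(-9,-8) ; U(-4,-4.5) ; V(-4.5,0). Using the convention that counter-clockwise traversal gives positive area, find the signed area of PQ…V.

Apply the surveyor's formula: 2A = Σ (x_i·y_{i+1} − x_{i+1}·y_i), indices taken mod 7.
Σ = (12) + (24) + (78.5) + (37) + (8.5) + (-20.25) + (-31.5) = 108.25
Signed area = Σ/2 = 54.125 (positive ⇒ counter-clockwise traversal).

54.125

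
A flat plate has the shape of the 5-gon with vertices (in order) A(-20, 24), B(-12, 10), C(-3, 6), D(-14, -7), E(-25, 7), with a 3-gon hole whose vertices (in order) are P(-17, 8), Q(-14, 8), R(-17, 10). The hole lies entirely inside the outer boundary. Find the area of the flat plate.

Outer boundary:
Apply Gauss's area formula: 2A = Σ (x_i·y_{i+1} − x_{i+1}·y_i), indices taken mod 5.
A→B: (-20)(10) − (-12)(24) = 88
B→C: (-12)(6) − (-3)(10) = -42
C→D: (-3)(-7) − (-14)(6) = 105
D→E: (-14)(7) − (-25)(-7) = -273
E→A: (-25)(24) − (-20)(7) = -460
Σ = -582
Area = |Σ|/2 = 291.
Hole:
Apply the surveyor's formula: 2A = Σ (x_i·y_{i+1} − x_{i+1}·y_i), indices taken mod 3.
P→Q: (-17)(8) − (-14)(8) = -24
Q→R: (-14)(10) − (-17)(8) = -4
R→P: (-17)(8) − (-17)(10) = 34
Σ = 6
Area = |Σ|/2 = 3.
Net area = 291 − 3 = 288.

288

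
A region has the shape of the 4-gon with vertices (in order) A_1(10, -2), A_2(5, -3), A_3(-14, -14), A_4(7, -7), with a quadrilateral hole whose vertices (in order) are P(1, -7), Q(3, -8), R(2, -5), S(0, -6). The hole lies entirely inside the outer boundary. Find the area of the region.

Outer boundary:
Apply the shoelace formula: 2A = Σ (x_i·y_{i+1} − x_{i+1}·y_i), indices taken mod 4.
Σ = (-20) + (-112) + (196) + (56) = 120
Area = |Σ|/2 = 60.
Hole:
Apply the shoelace (surveyor's) formula: 2A = Σ (x_i·y_{i+1} − x_{i+1}·y_i), indices taken mod 4.
Σ = (13) + (1) + (-12) + (6) = 8
Area = |Σ|/2 = 4.
Net area = 60 − 4 = 56.

56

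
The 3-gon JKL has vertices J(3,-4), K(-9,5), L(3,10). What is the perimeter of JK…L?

|JK| = √((-12)² + (9)²) = √225 = 15
|KL| = √((12)² + (5)²) = √169 = 13
|LJ| = √((0)² + (-14)²) = √196 = 14
Perimeter = 15 + 13 + 14 = 42.

42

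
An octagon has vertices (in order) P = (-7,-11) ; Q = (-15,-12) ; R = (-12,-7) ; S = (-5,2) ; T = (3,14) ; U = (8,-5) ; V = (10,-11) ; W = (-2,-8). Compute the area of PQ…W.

Apply the shoelace formula: 2A = Σ (x_i·y_{i+1} − x_{i+1}·y_i), indices taken mod 8.
Σ = (-81) + (-39) + (-59) + (-76) + (-127) + (-38) + (-102) + (-34) = -556
Area = |Σ|/2 = 278.

278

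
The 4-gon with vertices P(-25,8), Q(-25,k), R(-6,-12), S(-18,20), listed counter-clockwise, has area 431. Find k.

Write out the shoelace sum; only the two edges meeting at Q involve k:
2·Area = [((-25)·k − (-25)·8) + ((-25)·(-12) − (-6)·k)] + 20
       = -19·k + 520 = 862
⇒ k = -18.

-18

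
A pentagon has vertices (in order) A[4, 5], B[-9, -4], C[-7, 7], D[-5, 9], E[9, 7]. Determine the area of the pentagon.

94.5

Cross-terms: 29, -91, -28, -116, 17  ⇒  Σ = -189
Area = |Σ|/2 = 94.5.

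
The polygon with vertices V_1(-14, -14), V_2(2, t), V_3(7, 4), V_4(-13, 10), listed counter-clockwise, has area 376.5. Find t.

The doubled signed area Σ (x_i y_{i+1} − x_{i+1} y_i) is linear in t.
With t=0 it equals 480; the coefficient of t is -21 (from the two edges through V_2).
So -21·t + 480 = 2·376.5 = 753 ⇒ t = -13.

-13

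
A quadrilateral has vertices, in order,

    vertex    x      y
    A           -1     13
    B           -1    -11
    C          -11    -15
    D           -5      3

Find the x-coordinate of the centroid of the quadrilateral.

-277/63

Apply the shoelace formula. First the cross-terms c_i = x_i·y_{i+1} − x_{i+1}·y_i:
  24, -106, -108, -62  ⇒  2A = -252, A = -126.
Then Σ (x_i + x_{i+1})·c_i = 3324, so x̄ = 3324 / (6·(-126)) = -277/63.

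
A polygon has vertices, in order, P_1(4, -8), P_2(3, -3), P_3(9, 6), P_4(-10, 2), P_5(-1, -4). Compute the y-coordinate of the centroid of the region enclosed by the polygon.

Apply Gauss's area formula. First the cross-terms c_i = x_i·y_{i+1} − x_{i+1}·y_i:
  12, 45, 78, 42, 24  ⇒  2A = 201, A = 100.5.
Then Σ (y_i + y_{i+1})·c_i = 255, so ȳ = 255 / (6·100.5) = 85/201.

85/201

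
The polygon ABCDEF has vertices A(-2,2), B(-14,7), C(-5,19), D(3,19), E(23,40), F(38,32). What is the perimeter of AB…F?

132

|AB| = √((-12)² + (5)²) = √169 = 13
|BC| = √((9)² + (12)²) = √225 = 15
|CD| = √((8)² + (0)²) = √64 = 8
|DE| = √((20)² + (21)²) = √841 = 29
|EF| = √((15)² + (-8)²) = √289 = 17
|FA| = √((-40)² + (-30)²) = √2500 = 50
Perimeter = 13 + 15 + 8 + 29 + 17 + 50 = 132.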